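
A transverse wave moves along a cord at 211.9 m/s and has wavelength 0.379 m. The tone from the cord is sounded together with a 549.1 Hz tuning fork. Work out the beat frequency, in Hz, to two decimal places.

10.00 Hz

Source frequency f = v/λ = 211.9/0.379 = 559.1029 Hz.
f_beat = |559.1029 − 549.1| = 10.00 Hz.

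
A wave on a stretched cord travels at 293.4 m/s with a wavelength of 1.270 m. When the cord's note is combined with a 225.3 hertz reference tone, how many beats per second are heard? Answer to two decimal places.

5.72 Hz

Source frequency f = v/λ = 293.4/1.270 = 231.0236 Hz.
f_beat = |231.0236 − 225.3| = 5.72 Hz.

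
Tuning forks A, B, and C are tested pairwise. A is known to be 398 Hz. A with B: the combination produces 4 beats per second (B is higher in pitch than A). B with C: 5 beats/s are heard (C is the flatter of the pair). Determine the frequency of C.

397 Hz

B is above A, so f_B = 398 + 4 = 402 Hz.
C is below B, so f_C = 402 − 5 = 397 Hz.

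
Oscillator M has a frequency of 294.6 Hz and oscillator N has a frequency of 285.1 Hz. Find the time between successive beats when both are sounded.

0.105 s

f_beat = |294.6 − 285.1| = 9.5 Hz.
Beat period T = 1 / f_beat = 1 / 9.5 s.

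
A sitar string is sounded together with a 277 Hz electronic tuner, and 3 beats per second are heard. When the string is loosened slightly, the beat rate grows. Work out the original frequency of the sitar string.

274 Hz

|f − 277| = 3, so the sitar string was at either 274 Hz or 280 Hz.
Reducing tension lowers a string's frequency; the adjustment lowers the sitar string's frequency.
The beat rate rose, so the adjustment moved the sitar string further from 277 Hz — it was already below the reference.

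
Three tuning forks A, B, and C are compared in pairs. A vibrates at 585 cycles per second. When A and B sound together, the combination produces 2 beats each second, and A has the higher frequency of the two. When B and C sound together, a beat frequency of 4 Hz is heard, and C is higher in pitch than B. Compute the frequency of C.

B is below A, so f_B = 585 − 2 = 583 Hz.
C is above B, so f_C = 583 + 4 = 587 Hz.

587 Hz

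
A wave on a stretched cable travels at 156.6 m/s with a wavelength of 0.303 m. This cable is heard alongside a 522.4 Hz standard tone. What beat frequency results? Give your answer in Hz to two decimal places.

5.57 Hz

Source frequency f = v/λ = 156.6/0.303 = 516.8317 Hz.
f_beat = |516.8317 − 522.4| = 5.57 Hz.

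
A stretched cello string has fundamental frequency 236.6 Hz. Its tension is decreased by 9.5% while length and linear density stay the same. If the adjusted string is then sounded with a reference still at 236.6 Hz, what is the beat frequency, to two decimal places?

11.52 Hz

For a string, f ∝ √T, so the new frequency is 236.6·√0.905 = 225.0811 Hz.
f_beat = |225.0811 − 236.6| = 11.52 Hz.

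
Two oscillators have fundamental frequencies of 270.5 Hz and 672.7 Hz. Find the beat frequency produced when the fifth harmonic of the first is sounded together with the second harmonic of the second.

Fifth harmonic of the first: 5·270.5 = 1352.5 Hz.
Second harmonic of the second: 2·672.7 = 1345.4 Hz.
f_beat = |1352.5 − 1345.4| = 7.1 Hz.

7.1 Hz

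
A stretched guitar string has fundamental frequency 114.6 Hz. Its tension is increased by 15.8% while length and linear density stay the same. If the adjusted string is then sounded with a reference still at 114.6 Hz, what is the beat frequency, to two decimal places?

8.72 Hz

For a string, f ∝ √T, so the new frequency is 114.6·√1.158 = 123.3215 Hz.
f_beat = |123.3215 − 114.6| = 8.72 Hz.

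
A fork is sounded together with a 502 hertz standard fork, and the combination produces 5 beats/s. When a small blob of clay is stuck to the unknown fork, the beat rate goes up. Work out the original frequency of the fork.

|f − 502| = 5, so the fork was at either 497 Hz or 507 Hz.
Adding mass to a fork lowers its frequency; the adjustment lowers the fork's frequency.
The beat rate rose, so the adjustment moved the fork further from 502 Hz — it was already below the reference.

497 Hz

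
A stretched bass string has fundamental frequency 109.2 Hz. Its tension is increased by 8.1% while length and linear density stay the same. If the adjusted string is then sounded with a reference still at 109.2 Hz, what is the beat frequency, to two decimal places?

4.34 Hz

For a string, f ∝ √T, so the new frequency is 109.2·√1.081 = 113.5365 Hz.
f_beat = |113.5365 − 109.2| = 4.34 Hz.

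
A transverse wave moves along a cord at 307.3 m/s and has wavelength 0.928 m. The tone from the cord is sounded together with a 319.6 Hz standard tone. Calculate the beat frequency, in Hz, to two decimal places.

11.54 Hz

Source frequency f = v/λ = 307.3/0.928 = 331.1422 Hz.
f_beat = |331.1422 − 319.6| = 11.54 Hz.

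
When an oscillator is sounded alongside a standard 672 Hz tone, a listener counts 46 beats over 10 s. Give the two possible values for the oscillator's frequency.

667.4 Hz or 676.6 Hz

Beat frequency = 46/10 = 4.6 Hz.
|f − 672| = 4.6, so f = 672 ± 4.6.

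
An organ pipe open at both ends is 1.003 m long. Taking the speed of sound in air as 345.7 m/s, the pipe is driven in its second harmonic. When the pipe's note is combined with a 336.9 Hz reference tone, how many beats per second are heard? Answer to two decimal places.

Open pipe: f_n = n·v/(2L) = 2·345.7/(2·1.003) = 344.6660 Hz.
f_beat = |344.6660 − 336.9| = 7.77 Hz.

7.77 Hz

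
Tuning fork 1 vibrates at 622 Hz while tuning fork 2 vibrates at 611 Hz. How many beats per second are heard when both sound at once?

11 Hz

The beat frequency equals the magnitude of the frequency difference.
|622 − 611| = 11 Hz.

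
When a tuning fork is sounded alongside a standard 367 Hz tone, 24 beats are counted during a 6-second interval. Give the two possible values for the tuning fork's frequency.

Beat frequency = 24/6 = 4 Hz.
|f − 367| = 4, so f = 367 ± 4.

363 Hz or 371 Hz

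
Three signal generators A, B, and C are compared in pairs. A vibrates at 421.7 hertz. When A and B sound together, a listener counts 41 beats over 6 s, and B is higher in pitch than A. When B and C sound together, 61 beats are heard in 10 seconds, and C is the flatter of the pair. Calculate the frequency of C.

A–B: Beat frequency = 41/6 = 6.8333 Hz.
B is above A, so f_B = 421.7 + 6.8333 = 428.5333 Hz.
B–C: Beat frequency = 61/10 = 6.1 Hz.
C is below B, so f_C = 428.5333 − 6.1 = 422.4333 Hz.

422.4333 Hz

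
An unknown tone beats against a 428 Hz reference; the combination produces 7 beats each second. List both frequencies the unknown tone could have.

421 Hz or 435 Hz

|f − 428| = 7, so f = 428 ± 7.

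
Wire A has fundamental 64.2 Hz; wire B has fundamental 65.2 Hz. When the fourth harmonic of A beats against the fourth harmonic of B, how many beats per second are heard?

4.0 Hz

Fourth harmonic of the first: 4·64.2 = 256.8 Hz.
Fourth harmonic of the second: 4·65.2 = 260.8 Hz.
f_beat = |256.8 − 260.8| = 4.0 Hz.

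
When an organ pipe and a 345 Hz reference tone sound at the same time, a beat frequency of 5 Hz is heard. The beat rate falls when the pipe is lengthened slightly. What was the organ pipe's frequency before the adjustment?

|f − 345| = 5, so the organ pipe was at either 340 Hz or 350 Hz.
A longer pipe has a lower fundamental; the adjustment lowers the organ pipe's frequency.
The beat rate fell, so the adjustment moved the organ pipe toward 345 Hz — it must have started above the reference.

350 Hz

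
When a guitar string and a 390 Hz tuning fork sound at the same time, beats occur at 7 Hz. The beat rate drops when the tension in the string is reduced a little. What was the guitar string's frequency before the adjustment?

|f − 390| = 7, so the guitar string was at either 383 Hz or 397 Hz.
Lower tension means lower frequency; the adjustment lowers the guitar string's frequency.
The beat rate fell, so the adjustment moved the guitar string toward 390 Hz — it must have started above the reference.

397 Hz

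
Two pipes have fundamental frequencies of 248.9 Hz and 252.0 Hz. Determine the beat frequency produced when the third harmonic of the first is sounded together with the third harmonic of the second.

Third harmonic of the first: 3·248.9 = 746.7 Hz.
Third harmonic of the second: 3·252.0 = 756.0 Hz.
f_beat = |746.7 − 756.0| = 9.3 Hz.

9.3 Hz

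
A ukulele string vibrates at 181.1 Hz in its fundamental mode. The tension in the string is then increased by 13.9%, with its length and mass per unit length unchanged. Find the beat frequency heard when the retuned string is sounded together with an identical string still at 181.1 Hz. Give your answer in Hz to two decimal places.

For a string, f ∝ √T, so the new frequency is 181.1·√1.139 = 193.2771 Hz.
f_beat = |193.2771 − 181.1| = 12.18 Hz.

12.18 Hz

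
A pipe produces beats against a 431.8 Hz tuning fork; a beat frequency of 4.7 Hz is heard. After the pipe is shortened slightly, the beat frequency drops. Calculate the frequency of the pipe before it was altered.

|f − 431.8| = 4.7, so the pipe was at either 427.1 Hz or 436.5 Hz.
A shorter pipe has a higher fundamental; the adjustment raises the pipe's frequency.
The beat rate fell, so the adjustment moved the pipe toward 431.8 Hz — it must have started below the reference.

427.1 Hz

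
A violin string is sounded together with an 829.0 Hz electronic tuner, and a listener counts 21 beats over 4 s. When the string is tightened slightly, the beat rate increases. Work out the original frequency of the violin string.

Beat frequency = 21/4 = 5.25 Hz.
|f − 829.0| = 5.25, so the violin string was at either 823.75 Hz or 834.25 Hz.
Increasing tension raises a string's frequency; the adjustment raises the violin string's frequency.
The beat rate rose, so the adjustment moved the violin string further from 829.0 Hz — it was already above the reference.

834.25 Hz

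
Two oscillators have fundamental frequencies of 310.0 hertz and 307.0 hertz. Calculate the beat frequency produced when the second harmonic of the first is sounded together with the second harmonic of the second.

Second harmonic of the first: 2·310.0 = 620.0 Hz.
Second harmonic of the second: 2·307.0 = 614.0 Hz.
f_beat = |620.0 − 614.0| = 6.0 Hz.

6.0 Hz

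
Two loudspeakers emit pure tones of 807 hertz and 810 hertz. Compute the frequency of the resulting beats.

3 Hz

Beats arise from superposition of two nearby frequencies; the beat rate is |f₁ − f₂|.
|807 − 810| = 3 Hz.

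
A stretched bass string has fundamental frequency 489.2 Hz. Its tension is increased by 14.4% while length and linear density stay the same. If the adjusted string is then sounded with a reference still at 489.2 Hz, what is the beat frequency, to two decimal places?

34.04 Hz

For a string, f ∝ √T, so the new frequency is 489.2·√1.144 = 523.2382 Hz.
f_beat = |523.2382 − 489.2| = 34.04 Hz.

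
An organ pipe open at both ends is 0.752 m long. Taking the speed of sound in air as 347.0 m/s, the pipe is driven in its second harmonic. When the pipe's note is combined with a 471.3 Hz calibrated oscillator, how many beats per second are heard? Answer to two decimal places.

Open pipe: f_n = n·v/(2L) = 2·347.0/(2·0.752) = 461.4362 Hz.
f_beat = |461.4362 − 471.3| = 9.86 Hz.

9.86 Hz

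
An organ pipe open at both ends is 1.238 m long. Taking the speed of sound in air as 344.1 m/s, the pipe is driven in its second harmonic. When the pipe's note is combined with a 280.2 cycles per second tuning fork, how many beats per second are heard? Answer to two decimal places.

Open pipe: f_n = n·v/(2L) = 2·344.1/(2·1.238) = 277.9483 Hz.
f_beat = |277.9483 − 280.2| = 2.25 Hz.

2.25 Hz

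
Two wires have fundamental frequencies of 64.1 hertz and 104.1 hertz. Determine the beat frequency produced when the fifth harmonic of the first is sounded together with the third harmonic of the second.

8.2 Hz

Fifth harmonic of the first: 5·64.1 = 320.5 Hz.
Third harmonic of the second: 3·104.1 = 312.3 Hz.
f_beat = |320.5 − 312.3| = 8.2 Hz.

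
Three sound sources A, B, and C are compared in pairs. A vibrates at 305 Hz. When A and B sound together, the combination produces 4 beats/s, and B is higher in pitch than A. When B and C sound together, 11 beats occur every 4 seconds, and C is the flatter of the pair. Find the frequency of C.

306.25 Hz

B is above A, so f_B = 305 + 4 = 309 Hz.
B–C: Beat frequency = 11/4 = 2.75 Hz.
C is below B, so f_C = 309 − 2.75 = 306.25 Hz.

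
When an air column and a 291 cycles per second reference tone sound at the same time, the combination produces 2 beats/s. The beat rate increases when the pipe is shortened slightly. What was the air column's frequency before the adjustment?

293 Hz

|f − 291| = 2, so the air column was at either 289 Hz or 293 Hz.
A shorter pipe has a higher fundamental; the adjustment raises the air column's frequency.
The beat rate rose, so the adjustment moved the air column further from 291 Hz — it was already above the reference.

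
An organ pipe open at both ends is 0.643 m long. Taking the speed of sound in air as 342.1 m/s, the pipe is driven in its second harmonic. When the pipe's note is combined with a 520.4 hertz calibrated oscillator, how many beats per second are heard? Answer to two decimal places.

Open pipe: f_n = n·v/(2L) = 2·342.1/(2·0.643) = 532.0373 Hz.
f_beat = |532.0373 − 520.4| = 11.64 Hz.

11.64 Hz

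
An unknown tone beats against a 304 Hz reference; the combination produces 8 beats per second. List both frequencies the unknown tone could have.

296 Hz or 312 Hz

|f − 304| = 8, so f = 304 ± 8.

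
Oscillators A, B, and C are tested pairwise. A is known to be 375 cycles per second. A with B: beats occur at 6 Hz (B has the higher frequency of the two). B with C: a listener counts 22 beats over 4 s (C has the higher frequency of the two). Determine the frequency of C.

386.5 Hz

B is above A, so f_B = 375 + 6 = 381 Hz.
B–C: Beat frequency = 22/4 = 5.5 Hz.
C is above B, so f_C = 381 + 5.5 = 386.5 Hz.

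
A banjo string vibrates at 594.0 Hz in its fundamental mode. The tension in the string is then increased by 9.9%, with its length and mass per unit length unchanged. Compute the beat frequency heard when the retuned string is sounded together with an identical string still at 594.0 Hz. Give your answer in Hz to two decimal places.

28.71 Hz

For a string, f ∝ √T, so the new frequency is 594.0·√1.099 = 622.7092 Hz.
f_beat = |622.7092 − 594.0| = 28.71 Hz.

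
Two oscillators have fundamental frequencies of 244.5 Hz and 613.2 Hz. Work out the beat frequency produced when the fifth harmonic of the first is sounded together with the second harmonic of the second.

3.9 Hz

Fifth harmonic of the first: 5·244.5 = 1222.5 Hz.
Second harmonic of the second: 2·613.2 = 1226.4 Hz.
f_beat = |1222.5 − 1226.4| = 3.9 Hz.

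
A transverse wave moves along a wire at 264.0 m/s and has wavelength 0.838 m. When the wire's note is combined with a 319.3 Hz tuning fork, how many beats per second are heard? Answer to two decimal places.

4.26 Hz

Source frequency f = v/λ = 264.0/0.838 = 315.0358 Hz.
f_beat = |315.0358 − 319.3| = 4.26 Hz.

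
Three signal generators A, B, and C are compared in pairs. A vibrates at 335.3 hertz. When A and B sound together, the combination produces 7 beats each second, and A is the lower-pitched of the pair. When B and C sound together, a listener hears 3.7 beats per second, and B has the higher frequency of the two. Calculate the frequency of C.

338.6 Hz

B is above A, so f_B = 335.3 + 7 = 342.3 Hz.
C is below B, so f_C = 342.3 − 3.7 = 338.6 Hz.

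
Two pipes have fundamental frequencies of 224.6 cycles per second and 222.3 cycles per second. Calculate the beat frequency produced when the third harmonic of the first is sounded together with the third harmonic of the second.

6.9 Hz

Third harmonic of the first: 3·224.6 = 673.8 Hz.
Third harmonic of the second: 3·222.3 = 666.9 Hz.
f_beat = |673.8 − 666.9| = 6.9 Hz.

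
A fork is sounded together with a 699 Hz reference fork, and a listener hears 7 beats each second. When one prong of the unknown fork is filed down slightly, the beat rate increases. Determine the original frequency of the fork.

|f − 699| = 7, so the fork was at either 692 Hz or 706 Hz.
Filing a prong removes mass and raises the fork's frequency; the adjustment raises the fork's frequency.
The beat rate rose, so the adjustment moved the fork further from 699 Hz — it was already above the reference.

706 Hz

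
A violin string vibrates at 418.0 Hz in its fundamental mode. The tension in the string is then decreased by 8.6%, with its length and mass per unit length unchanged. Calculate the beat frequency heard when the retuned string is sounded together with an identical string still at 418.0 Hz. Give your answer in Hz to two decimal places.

18.38 Hz

For a string, f ∝ √T, so the new frequency is 418.0·√0.914 = 399.6220 Hz.
f_beat = |399.6220 − 418.0| = 18.38 Hz.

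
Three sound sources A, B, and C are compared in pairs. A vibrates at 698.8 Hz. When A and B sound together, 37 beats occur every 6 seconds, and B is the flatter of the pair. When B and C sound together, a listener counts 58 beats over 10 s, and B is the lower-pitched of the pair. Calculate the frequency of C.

A–B: Beat frequency = 37/6 = 6.1667 Hz.
B is below A, so f_B = 698.8 − 6.1667 = 692.6333 Hz.
B–C: Beat frequency = 58/10 = 5.8 Hz.
C is above B, so f_C = 692.6333 + 5.8 = 698.4333 Hz.

698.4333 Hz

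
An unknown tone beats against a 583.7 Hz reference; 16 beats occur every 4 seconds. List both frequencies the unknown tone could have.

579.7 Hz or 587.7 Hz

Beat frequency = 16/4 = 4 Hz.
|f − 583.7| = 4, so f = 583.7 ± 4.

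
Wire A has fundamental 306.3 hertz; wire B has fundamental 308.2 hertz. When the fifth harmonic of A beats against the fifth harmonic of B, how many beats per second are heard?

9.5 Hz

Fifth harmonic of the first: 5·306.3 = 1531.5 Hz.
Fifth harmonic of the second: 5·308.2 = 1541.0 Hz.
f_beat = |1531.5 − 1541.0| = 9.5 Hz.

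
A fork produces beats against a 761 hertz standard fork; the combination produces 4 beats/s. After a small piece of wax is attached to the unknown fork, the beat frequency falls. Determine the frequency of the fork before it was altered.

|f − 761| = 4, so the fork was at either 757 Hz or 765 Hz.
Loading a fork with wax lowers its frequency; the adjustment lowers the fork's frequency.
The beat rate fell, so the adjustment moved the fork toward 761 Hz — it must have started above the reference.

765 Hz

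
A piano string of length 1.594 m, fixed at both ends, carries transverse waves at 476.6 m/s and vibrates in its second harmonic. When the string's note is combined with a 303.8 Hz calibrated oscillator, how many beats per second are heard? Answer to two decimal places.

4.80 Hz

For a string fixed at both ends, f_n = n·v/(2L) = 2·476.6/(2·1.594) = 298.9962 Hz.
f_beat = |298.9962 − 303.8| = 4.80 Hz.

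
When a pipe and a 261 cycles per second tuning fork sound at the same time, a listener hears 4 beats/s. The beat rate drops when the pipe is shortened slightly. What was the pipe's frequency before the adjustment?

|f − 261| = 4, so the pipe was at either 257 Hz or 265 Hz.
A shorter pipe has a higher fundamental; the adjustment raises the pipe's frequency.
The beat rate fell, so the adjustment moved the pipe toward 261 Hz — it must have started below the reference.

257 Hz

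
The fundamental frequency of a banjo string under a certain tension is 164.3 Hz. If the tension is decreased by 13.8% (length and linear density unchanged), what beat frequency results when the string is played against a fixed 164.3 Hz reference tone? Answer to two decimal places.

11.76 Hz

For a string, f ∝ √T, so the new frequency is 164.3·√0.862 = 152.5426 Hz.
f_beat = |152.5426 − 164.3| = 11.76 Hz.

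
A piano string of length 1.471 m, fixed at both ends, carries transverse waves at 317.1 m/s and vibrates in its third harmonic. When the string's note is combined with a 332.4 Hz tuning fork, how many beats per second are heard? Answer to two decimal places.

For a string fixed at both ends, f_n = n·v/(2L) = 3·317.1/(2·1.471) = 323.3515 Hz.
f_beat = |323.3515 − 332.4| = 9.05 Hz.

9.05 Hz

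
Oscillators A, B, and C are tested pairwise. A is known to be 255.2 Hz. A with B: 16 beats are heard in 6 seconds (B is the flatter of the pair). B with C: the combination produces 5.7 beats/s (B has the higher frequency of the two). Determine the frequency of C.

A–B: Beat frequency = 16/6 = 2.6667 Hz.
B is below A, so f_B = 255.2 − 2.6667 = 252.5333 Hz.
C is below B, so f_C = 252.5333 − 5.7 = 246.8333 Hz.

246.8333 Hz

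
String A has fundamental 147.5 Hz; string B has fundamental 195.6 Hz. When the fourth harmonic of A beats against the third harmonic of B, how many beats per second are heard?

3.2 Hz

Fourth harmonic of the first: 4·147.5 = 590.0 Hz.
Third harmonic of the second: 3·195.6 = 586.8 Hz.
f_beat = |590.0 − 586.8| = 3.2 Hz.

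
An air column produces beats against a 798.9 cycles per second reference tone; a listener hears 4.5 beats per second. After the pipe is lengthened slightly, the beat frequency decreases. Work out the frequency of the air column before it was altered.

803.4 Hz

|f − 798.9| = 4.5, so the air column was at either 794.4 Hz or 803.4 Hz.
A longer pipe has a lower fundamental; the adjustment lowers the air column's frequency.
The beat rate fell, so the adjustment moved the air column toward 798.9 Hz — it must have started above the reference.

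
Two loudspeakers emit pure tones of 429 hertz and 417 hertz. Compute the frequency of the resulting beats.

f_beat = |f₁ − f₂|.
|429 − 417| = 12 Hz.

12 Hz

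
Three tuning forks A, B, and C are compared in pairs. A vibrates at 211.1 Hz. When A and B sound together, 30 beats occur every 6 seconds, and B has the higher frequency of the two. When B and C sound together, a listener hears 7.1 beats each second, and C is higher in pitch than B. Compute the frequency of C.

A–B: Beat frequency = 30/6 = 5 Hz.
B is above A, so f_B = 211.1 + 5 = 216.1 Hz.
C is above B, so f_C = 216.1 + 7.1 = 223.2 Hz.

223.2 Hz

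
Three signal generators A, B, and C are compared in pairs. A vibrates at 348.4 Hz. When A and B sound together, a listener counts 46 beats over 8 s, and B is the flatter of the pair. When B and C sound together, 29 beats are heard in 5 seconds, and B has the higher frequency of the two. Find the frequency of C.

336.85 Hz

A–B: Beat frequency = 46/8 = 5.75 Hz.
B is below A, so f_B = 348.4 − 5.75 = 342.65 Hz.
B–C: Beat frequency = 29/5 = 5.8 Hz.
C is below B, so f_C = 342.65 − 5.8 = 336.85 Hz.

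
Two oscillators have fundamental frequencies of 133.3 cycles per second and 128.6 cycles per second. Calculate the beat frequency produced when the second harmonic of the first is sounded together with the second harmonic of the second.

9.4 Hz

Second harmonic of the first: 2·133.3 = 266.6 Hz.
Second harmonic of the second: 2·128.6 = 257.2 Hz.
f_beat = |266.6 − 257.2| = 9.4 Hz.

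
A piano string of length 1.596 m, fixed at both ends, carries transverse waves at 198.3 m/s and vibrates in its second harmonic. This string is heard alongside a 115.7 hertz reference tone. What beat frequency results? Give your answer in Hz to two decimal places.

8.55 Hz

For a string fixed at both ends, f_n = n·v/(2L) = 2·198.3/(2·1.596) = 124.2481 Hz.
f_beat = |124.2481 − 115.7| = 8.55 Hz.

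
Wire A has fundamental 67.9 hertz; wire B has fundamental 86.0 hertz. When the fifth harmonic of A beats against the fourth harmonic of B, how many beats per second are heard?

4.5 Hz

Fifth harmonic of the first: 5·67.9 = 339.5 Hz.
Fourth harmonic of the second: 4·86.0 = 344.0 Hz.
f_beat = |339.5 − 344.0| = 4.5 Hz.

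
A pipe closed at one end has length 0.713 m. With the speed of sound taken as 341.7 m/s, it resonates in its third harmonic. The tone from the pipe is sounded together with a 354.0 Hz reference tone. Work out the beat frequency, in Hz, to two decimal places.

5.43 Hz

Closed pipe (odd harmonics): f_n = n·v/(4L) = 3·341.7/(4·0.713) = 359.4320 Hz.
f_beat = |359.4320 − 354.0| = 5.43 Hz.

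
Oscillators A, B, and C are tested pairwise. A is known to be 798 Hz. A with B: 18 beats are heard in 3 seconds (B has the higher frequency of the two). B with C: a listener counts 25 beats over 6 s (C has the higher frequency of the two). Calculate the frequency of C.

808.1667 Hz

A–B: Beat frequency = 18/3 = 6 Hz.
B is above A, so f_B = 798 + 6 = 804 Hz.
B–C: Beat frequency = 25/6 = 4.1667 Hz.
C is above B, so f_C = 804 + 4.1667 = 808.1667 Hz.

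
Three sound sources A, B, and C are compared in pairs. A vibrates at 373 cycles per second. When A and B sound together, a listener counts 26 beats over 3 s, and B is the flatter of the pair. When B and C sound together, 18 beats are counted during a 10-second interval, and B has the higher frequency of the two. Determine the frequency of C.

362.5333 Hz

A–B: Beat frequency = 26/3 = 8.6667 Hz.
B is below A, so f_B = 373 − 8.6667 = 364.3333 Hz.
B–C: Beat frequency = 18/10 = 1.8 Hz.
C is below B, so f_C = 364.3333 − 1.8 = 362.5333 Hz.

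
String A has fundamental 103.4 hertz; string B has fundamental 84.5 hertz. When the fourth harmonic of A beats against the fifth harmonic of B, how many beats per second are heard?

8.9 Hz

Fourth harmonic of the first: 4·103.4 = 413.6 Hz.
Fifth harmonic of the second: 5·84.5 = 422.5 Hz.
f_beat = |413.6 − 422.5| = 8.9 Hz.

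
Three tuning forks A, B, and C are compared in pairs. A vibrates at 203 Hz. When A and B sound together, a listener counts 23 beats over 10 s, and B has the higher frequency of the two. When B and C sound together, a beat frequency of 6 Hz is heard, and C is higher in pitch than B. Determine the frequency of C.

211.3 Hz

A–B: Beat frequency = 23/10 = 2.3 Hz.
B is above A, so f_B = 203 + 2.3 = 205.3 Hz.
C is above B, so f_C = 205.3 + 6 = 211.3 Hz.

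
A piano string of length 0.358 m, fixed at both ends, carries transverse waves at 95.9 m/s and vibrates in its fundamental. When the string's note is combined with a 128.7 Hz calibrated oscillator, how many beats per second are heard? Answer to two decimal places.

5.24 Hz

For a string fixed at both ends, f_n = n·v/(2L) = 1·95.9/(2·0.358) = 133.9385 Hz.
f_beat = |133.9385 − 128.7| = 5.24 Hz.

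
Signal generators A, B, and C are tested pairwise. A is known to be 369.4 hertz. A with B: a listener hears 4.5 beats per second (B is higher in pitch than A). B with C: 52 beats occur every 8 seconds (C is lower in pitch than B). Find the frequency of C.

367.4 Hz

B is above A, so f_B = 369.4 + 4.5 = 373.9 Hz.
B–C: Beat frequency = 52/8 = 6.5 Hz.
C is below B, so f_C = 373.9 − 6.5 = 367.4 Hz.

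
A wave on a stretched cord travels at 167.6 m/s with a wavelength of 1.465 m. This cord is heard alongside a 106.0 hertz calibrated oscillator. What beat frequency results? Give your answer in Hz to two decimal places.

Source frequency f = v/λ = 167.6/1.465 = 114.4027 Hz.
f_beat = |114.4027 − 106.0| = 8.40 Hz.

8.40 Hz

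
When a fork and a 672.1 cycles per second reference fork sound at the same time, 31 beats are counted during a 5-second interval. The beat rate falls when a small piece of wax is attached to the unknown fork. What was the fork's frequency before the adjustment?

678.3 Hz

Beat frequency = 31/5 = 6.2 Hz.
|f − 672.1| = 6.2, so the fork was at either 665.9 Hz or 678.3 Hz.
Loading a fork with wax lowers its frequency; the adjustment lowers the fork's frequency.
The beat rate fell, so the adjustment moved the fork toward 672.1 Hz — it must have started above the reference.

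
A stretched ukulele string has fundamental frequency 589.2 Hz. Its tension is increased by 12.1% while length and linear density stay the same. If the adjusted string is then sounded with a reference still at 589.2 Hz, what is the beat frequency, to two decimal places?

34.63 Hz

For a string, f ∝ √T, so the new frequency is 589.2·√1.121 = 623.8290 Hz.
f_beat = |623.8290 − 589.2| = 34.63 Hz.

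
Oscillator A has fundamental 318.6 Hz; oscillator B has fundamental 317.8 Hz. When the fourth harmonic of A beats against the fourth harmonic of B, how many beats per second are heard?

3.2 Hz

Fourth harmonic of the first: 4·318.6 = 1274.4 Hz.
Fourth harmonic of the second: 4·317.8 = 1271.2 Hz.
f_beat = |1274.4 − 1271.2| = 3.2 Hz.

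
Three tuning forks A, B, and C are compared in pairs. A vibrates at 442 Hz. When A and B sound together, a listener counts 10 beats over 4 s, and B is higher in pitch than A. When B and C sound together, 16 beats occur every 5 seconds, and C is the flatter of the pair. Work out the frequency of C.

A–B: Beat frequency = 10/4 = 2.5 Hz.
B is above A, so f_B = 442 + 2.5 = 444.5 Hz.
B–C: Beat frequency = 16/5 = 3.2 Hz.
C is below B, so f_C = 444.5 − 3.2 = 441.3 Hz.

441.3 Hz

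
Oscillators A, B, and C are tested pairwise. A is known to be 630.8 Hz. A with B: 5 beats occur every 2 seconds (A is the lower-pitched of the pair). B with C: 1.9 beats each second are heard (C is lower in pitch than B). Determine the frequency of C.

A–B: Beat frequency = 5/2 = 2.5 Hz.
B is above A, so f_B = 630.8 + 2.5 = 633.3 Hz.
C is below B, so f_C = 633.3 − 1.9 = 631.4 Hz.

631.4 Hz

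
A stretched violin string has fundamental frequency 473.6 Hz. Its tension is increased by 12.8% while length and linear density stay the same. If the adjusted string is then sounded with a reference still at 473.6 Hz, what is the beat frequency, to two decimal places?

29.40 Hz

For a string, f ∝ √T, so the new frequency is 473.6·√1.128 = 502.9980 Hz.
f_beat = |502.9980 − 473.6| = 29.40 Hz.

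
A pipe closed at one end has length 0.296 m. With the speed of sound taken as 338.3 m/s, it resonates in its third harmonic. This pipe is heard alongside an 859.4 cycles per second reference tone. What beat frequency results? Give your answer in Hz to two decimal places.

2.22 Hz

Closed pipe (odd harmonics): f_n = n·v/(4L) = 3·338.3/(4·0.296) = 857.1791 Hz.
f_beat = |857.1791 − 859.4| = 2.22 Hz.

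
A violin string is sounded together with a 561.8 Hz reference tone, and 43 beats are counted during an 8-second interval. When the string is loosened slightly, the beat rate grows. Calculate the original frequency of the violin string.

556.425 Hz

Beat frequency = 43/8 = 5.375 Hz.
|f − 561.8| = 5.375, so the violin string was at either 556.425 Hz or 567.175 Hz.
Reducing tension lowers a string's frequency; the adjustment lowers the violin string's frequency.
The beat rate rose, so the adjustment moved the violin string further from 561.8 Hz — it was already below the reference.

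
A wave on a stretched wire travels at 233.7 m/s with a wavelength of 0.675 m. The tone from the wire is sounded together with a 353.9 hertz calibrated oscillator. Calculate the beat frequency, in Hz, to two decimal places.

7.68 Hz

Source frequency f = v/λ = 233.7/0.675 = 346.2222 Hz.
f_beat = |346.2222 − 353.9| = 7.68 Hz.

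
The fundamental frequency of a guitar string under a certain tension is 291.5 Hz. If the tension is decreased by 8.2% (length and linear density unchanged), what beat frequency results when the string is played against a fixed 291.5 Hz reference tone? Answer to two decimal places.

12.21 Hz

For a string, f ∝ √T, so the new frequency is 291.5·√0.918 = 279.2929 Hz.
f_beat = |279.2929 − 291.5| = 12.21 Hz.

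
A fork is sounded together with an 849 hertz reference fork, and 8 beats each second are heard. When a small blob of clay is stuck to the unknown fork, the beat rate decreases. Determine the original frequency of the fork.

|f − 849| = 8, so the fork was at either 841 Hz or 857 Hz.
Adding mass to a fork lowers its frequency; the adjustment lowers the fork's frequency.
The beat rate fell, so the adjustment moved the fork toward 849 Hz — it must have started above the reference.

857 Hz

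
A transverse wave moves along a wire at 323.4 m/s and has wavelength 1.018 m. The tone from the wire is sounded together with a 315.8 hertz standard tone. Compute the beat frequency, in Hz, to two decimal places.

Source frequency f = v/λ = 323.4/1.018 = 317.6817 Hz.
f_beat = |317.6817 − 315.8| = 1.88 Hz.

1.88 Hz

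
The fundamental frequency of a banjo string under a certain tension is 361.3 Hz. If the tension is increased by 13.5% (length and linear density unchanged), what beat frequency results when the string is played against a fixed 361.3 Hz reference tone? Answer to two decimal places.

23.62 Hz

For a string, f ∝ √T, so the new frequency is 361.3·√1.135 = 384.9159 Hz.
f_beat = |384.9159 − 361.3| = 23.62 Hz.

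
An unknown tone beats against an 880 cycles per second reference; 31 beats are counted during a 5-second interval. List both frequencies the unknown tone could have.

873.8 Hz or 886.2 Hz

Beat frequency = 31/5 = 6.2 Hz.
|f − 880| = 6.2, so f = 880 ± 6.2.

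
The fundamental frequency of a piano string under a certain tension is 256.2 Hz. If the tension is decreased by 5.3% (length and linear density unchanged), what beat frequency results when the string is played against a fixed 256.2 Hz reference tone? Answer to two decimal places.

6.88 Hz

For a string, f ∝ √T, so the new frequency is 256.2·√0.947 = 249.3183 Hz.
f_beat = |249.3183 − 256.2| = 6.88 Hz.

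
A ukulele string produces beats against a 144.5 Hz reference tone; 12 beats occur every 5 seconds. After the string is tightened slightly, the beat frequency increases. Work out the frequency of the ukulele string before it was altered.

146.9 Hz

Beat frequency = 12/5 = 2.4 Hz.
|f − 144.5| = 2.4, so the ukulele string was at either 142.1 Hz or 146.9 Hz.
Increasing tension raises a string's frequency; the adjustment raises the ukulele string's frequency.
The beat rate rose, so the adjustment moved the ukulele string further from 144.5 Hz — it was already above the reference.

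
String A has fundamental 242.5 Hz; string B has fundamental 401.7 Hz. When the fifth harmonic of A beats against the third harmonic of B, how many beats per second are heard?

Fifth harmonic of the first: 5·242.5 = 1212.5 Hz.
Third harmonic of the second: 3·401.7 = 1205.1 Hz.
f_beat = |1212.5 − 1205.1| = 7.4 Hz.

7.4 Hz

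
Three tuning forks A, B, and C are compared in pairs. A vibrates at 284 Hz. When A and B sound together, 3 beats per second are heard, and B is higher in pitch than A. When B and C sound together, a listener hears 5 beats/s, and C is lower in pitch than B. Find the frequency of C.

282 Hz

B is above A, so f_B = 284 + 3 = 287 Hz.
C is below B, so f_C = 287 − 5 = 282 Hz.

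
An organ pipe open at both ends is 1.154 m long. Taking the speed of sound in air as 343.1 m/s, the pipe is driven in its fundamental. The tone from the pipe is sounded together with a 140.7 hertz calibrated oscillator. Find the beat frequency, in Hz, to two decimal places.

7.96 Hz

Open pipe: f_n = n·v/(2L) = 1·343.1/(2·1.154) = 148.6568 Hz.
f_beat = |148.6568 − 140.7| = 7.96 Hz.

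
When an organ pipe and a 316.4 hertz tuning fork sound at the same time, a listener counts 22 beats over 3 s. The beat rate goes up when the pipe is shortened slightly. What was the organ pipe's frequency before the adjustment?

Beat frequency = 22/3 = 7.3333 Hz.
|f − 316.4| = 7.3333, so the organ pipe was at either 309.0667 Hz or 323.7333 Hz.
A shorter pipe has a higher fundamental; the adjustment raises the organ pipe's frequency.
The beat rate rose, so the adjustment moved the organ pipe further from 316.4 Hz — it was already above the reference.

323.7333 Hz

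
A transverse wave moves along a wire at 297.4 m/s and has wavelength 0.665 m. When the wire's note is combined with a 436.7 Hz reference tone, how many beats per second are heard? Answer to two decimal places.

10.52 Hz

Source frequency f = v/λ = 297.4/0.665 = 447.2180 Hz.
f_beat = |447.2180 − 436.7| = 10.52 Hz.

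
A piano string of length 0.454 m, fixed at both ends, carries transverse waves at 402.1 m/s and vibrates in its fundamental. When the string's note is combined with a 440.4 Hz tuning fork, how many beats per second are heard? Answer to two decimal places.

For a string fixed at both ends, f_n = n·v/(2L) = 1·402.1/(2·0.454) = 442.8414 Hz.
f_beat = |442.8414 − 440.4| = 2.44 Hz.

2.44 Hz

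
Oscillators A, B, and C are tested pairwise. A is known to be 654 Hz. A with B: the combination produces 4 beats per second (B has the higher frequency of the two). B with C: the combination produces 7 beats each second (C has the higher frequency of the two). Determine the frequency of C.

665 Hz

B is above A, so f_B = 654 + 4 = 658 Hz.
C is above B, so f_C = 658 + 7 = 665 Hz.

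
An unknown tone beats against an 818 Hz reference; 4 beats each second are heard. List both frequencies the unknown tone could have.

|f − 818| = 4, so f = 818 ± 4.

814 Hz or 822 Hz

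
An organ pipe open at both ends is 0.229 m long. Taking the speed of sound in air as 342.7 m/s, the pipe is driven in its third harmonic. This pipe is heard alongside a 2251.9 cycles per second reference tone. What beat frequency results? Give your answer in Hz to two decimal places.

7.14 Hz

Open pipe: f_n = n·v/(2L) = 3·342.7/(2·0.229) = 2244.7598 Hz.
f_beat = |2244.7598 − 2251.9| = 7.14 Hz.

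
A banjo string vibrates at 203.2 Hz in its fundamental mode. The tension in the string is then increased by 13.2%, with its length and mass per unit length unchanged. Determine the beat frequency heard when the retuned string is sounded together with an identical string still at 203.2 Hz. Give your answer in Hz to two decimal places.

For a string, f ∝ √T, so the new frequency is 203.2·√1.132 = 216.1956 Hz.
f_beat = |216.1956 − 203.2| = 13.00 Hz.

13.00 Hz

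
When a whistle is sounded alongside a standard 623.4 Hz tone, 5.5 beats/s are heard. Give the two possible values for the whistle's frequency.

617.9 Hz or 628.9 Hz

|f − 623.4| = 5.5, so f = 623.4 ± 5.5.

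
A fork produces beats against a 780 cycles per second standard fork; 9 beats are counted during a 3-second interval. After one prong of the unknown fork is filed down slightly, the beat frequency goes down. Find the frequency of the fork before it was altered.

777 Hz

Beat frequency = 9/3 = 3 Hz.
|f − 780| = 3, so the fork was at either 777 Hz or 783 Hz.
Filing a prong removes mass and raises the fork's frequency; the adjustment raises the fork's frequency.
The beat rate fell, so the adjustment moved the fork toward 780 Hz — it must have started below the reference.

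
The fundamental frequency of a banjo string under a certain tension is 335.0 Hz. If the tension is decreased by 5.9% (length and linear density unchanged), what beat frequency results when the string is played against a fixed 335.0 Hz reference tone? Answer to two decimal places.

For a string, f ∝ √T, so the new frequency is 335.0·√0.941 = 324.9673 Hz.
f_beat = |324.9673 − 335.0| = 10.03 Hz.

10.03 Hz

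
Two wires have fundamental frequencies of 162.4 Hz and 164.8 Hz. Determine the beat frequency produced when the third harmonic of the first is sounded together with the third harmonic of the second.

Third harmonic of the first: 3·162.4 = 487.2 Hz.
Third harmonic of the second: 3·164.8 = 494.4 Hz.
f_beat = |487.2 − 494.4| = 7.2 Hz.

7.2 Hz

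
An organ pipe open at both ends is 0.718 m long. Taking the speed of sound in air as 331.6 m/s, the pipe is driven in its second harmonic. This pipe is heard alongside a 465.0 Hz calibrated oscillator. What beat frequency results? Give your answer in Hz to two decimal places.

3.16 Hz

Open pipe: f_n = n·v/(2L) = 2·331.6/(2·0.718) = 461.8384 Hz.
f_beat = |461.8384 − 465.0| = 3.16 Hz.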